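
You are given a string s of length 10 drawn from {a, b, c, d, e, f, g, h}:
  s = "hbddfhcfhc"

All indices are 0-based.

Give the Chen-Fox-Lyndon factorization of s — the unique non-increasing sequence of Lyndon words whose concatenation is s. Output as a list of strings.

emit factor 1: 'h' (i=0, period=1)
emit factor 2: 'bddfhcfhc' (i=1, period=9)

["h", "bddfhcfhc"]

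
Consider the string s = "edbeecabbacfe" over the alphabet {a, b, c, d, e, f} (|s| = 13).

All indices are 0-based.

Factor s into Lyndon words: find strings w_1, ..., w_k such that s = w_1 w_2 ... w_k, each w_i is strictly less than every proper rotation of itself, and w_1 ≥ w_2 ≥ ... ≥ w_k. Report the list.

emit factor 1: 'e' (i=0, period=1)
emit factor 2: 'd' (i=1, period=1)
emit factor 3: 'beec' (i=2, period=4)
emit factor 4: 'abbacfe' (i=6, period=7)

["e", "d", "beec", "abbacfe"]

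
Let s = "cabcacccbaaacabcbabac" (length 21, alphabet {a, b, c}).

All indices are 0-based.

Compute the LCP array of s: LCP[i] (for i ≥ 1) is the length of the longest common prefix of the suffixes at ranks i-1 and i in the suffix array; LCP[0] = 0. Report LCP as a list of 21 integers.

sorted suffixes:
  #0 SA[0]=9  'aaacabcbabac'
  #1 SA[1]=10  'aacabcbabac'
  #2 SA[2]=17  'abac'
  #3 SA[3]=1  'abcacccbaaacabcbabac'
  #4 SA[4]=13  'abcbabac'
  #5 SA[5]=19  'ac'
  #6 SA[6]=11  'acabcbabac'
  #7 SA[7]=4  'acccbaaacabcbabac'
  #8 SA[8]=8  'baaacabcbabac'
  #9 SA[9]=16  'babac'
  #10 SA[10]=18  'bac'
  #11 SA[11]=2  'bcacccbaaacabcbabac'
  #12 SA[12]=14  'bcbabac'
  #13 SA[13]=20  'c'
  #14 SA[14]=0  'cabcacccbaaacabcbabac'
  #15 SA[15]=12  'cabcbabac'
  #16 SA[16]=3  'cacccbaaacabcbabac'
  #17 SA[17]=7  'cbaaacabcbabac'
  #18 SA[18]=15  'cbabac'
  #19 SA[19]=6  'ccbaaacabcbabac'
  #20 SA[20]=5  'cccbaaacabcbabac'

SA = [9, 10, 17, 1, 13, 19, 11, 4, 8, 16, 18, 2, 14, 20, 0, 12, 3, 7, 15, 6, 5]
[i] adj suffixes → lcp
  [1] 9/10 → 2 ('aa')
  [2] 10/17 → 1 ('a')
  [3] 17/1 → 2 ('ab')
  [4] 1/13 → 3 ('abc')
  [5] 13/19 → 1 ('a')
  [6] 19/11 → 2 ('ac')
  [7] 11/4 → 2 ('ac')
  [8] 4/8 → 0 ('')
  [9] 8/16 → 2 ('ba')
  [10] 16/18 → 2 ('ba')
  [11] 18/2 → 1 ('b')
  [12] 2/14 → 2 ('bc')
  [13] 14/20 → 0 ('')
  [14] 20/0 → 1 ('c')
  [15] 0/12 → 4 ('cabc')
  [16] 12/3 → 2 ('ca')
  [17] 3/7 → 1 ('c')
  [18] 7/15 → 3 ('cba')
  [19] 15/6 → 1 ('c')
  [20] 6/5 → 2 ('cc')

[0, 2, 1, 2, 3, 1, 2, 2, 0, 2, 2, 1, 2, 0, 1, 4, 2, 1, 3, 1, 2]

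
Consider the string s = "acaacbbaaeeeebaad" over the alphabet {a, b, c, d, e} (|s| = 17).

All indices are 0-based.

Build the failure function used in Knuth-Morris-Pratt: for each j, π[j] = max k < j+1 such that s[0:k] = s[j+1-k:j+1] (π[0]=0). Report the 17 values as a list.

[0, 0, 1, 1, 2, 0, 0, 1, 1, 0, 0, 0, 0, 0, 1, 1, 0]

π[0] = 0
j=1 s[j]='c': π[1]=0 (border '')
j=2 s[j]='a': π[2]=1 (border 'a')
j=3 s[j]='a': k: 1→0; π[3]=1 (border 'a')
j=4 s[j]='c': π[4]=2 (border 'ac')
j=5 s[j]='b': k: 2→0; π[5]=0 (border '')
j=6 s[j]='b': π[6]=0 (border '')
j=7 s[j]='a': π[7]=1 (border 'a')
j=8 s[j]='a': k: 1→0; π[8]=1 (border 'a')
j=9 s[j]='e': k: 1→0; π[9]=0 (border '')
j=10 s[j]='e': π[10]=0 (border '')
j=11 s[j]='e': π[11]=0 (border '')
j=12 s[j]='e': π[12]=0 (border '')
j=13 s[j]='b': π[13]=0 (border '')
j=14 s[j]='a': π[14]=1 (border 'a')
j=15 s[j]='a': k: 1→0; π[15]=1 (border 'a')
j=16 s[j]='d': k: 1→0; π[16]=0 (border '')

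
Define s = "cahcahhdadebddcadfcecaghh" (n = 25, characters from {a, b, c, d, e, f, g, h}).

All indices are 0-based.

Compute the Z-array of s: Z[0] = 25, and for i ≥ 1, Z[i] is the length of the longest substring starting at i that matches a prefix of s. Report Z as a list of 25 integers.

[25, 0, 0, 3, 0, 0, 0, 0, 0, 0, 0, 0, 0, 0, 2, 0, 0, 0, 1, 0, 2, 0, 0, 0, 0]

Z[0]=25
i=1: fresh scan; Z[1]=0
i=2: fresh scan; Z[2]=0
i=3: fresh scan; Z[3]=3 scan→box=[3,6)
i=4: min(r-i=2, Z[1]=0)=0; Z[4]=0
i=5: min(r-i=1, Z[2]=0)=0; Z[5]=0
i=6: fresh scan; Z[6]=0
i=7: fresh scan; Z[7]=0
i=8: fresh scan; Z[8]=0
i=9: fresh scan; Z[9]=0
i=10: fresh scan; Z[10]=0
i=11: fresh scan; Z[11]=0
i=12: fresh scan; Z[12]=0
i=13: fresh scan; Z[13]=0
i=14: fresh scan; Z[14]=2 scan→box=[14,16)
i=15: min(r-i=1, Z[1]=0)=0; Z[15]=0
i=16: fresh scan; Z[16]=0
i=17: fresh scan; Z[17]=0
i=18: fresh scan; Z[18]=1 scan→box=[18,19)
i=19: fresh scan; Z[19]=0
i=20: fresh scan; Z[20]=2 scan→box=[20,22)
i=21: min(r-i=1, Z[1]=0)=0; Z[21]=0
i=22: fresh scan; Z[22]=0
i=23: fresh scan; Z[23]=0
i=24: fresh scan; Z[24]=0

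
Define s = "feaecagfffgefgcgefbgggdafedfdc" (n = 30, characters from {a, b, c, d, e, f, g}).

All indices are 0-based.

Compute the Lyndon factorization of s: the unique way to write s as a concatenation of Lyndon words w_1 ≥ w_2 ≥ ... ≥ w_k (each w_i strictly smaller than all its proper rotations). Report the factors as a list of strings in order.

["f", "e", "aecagfffgefgcgefbgggdafedfdc"]

emit factor 1: 'f' (i=0, period=1)
emit factor 2: 'e' (i=1, period=1)
emit factor 3: 'aecagfffgefgcgefbgggdafedfdc' (i=2, period=28)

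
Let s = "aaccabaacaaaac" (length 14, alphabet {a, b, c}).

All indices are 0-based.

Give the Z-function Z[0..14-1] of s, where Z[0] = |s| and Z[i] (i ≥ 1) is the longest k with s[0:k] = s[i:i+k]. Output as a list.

[14, 1, 0, 0, 1, 0, 3, 1, 0, 2, 2, 3, 1, 0]

Z[0]=14
i=1: fresh scan; Z[1]=1 grow→box=[1,2)
i=2: fresh scan; Z[2]=0
i=3: fresh scan; Z[3]=0
i=4: fresh scan; Z[4]=1 grow→box=[4,5)
i=5: fresh scan; Z[5]=0
i=6: fresh scan; Z[6]=3 grow→box=[6,9)
i=7: min(r-i=2, Z[1]=1)=1; Z[7]=1
i=8: min(r-i=1, Z[2]=0)=0; Z[8]=0
i=9: fresh scan; Z[9]=2 grow→box=[9,11)
i=10: min(r-i=1, Z[1]=1)=1; Z[10]=2 grow→box=[10,12)
i=11: min(r-i=1, Z[1]=1)=1; Z[11]=3 grow→box=[11,14)
i=12: min(r-i=2, Z[1]=1)=1; Z[12]=1
i=13: min(r-i=1, Z[2]=0)=0; Z[13]=0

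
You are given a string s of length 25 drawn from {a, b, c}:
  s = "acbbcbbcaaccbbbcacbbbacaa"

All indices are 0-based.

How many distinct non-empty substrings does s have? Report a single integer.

rank→(start, suffix):
  0 → (24, 'a')
  1 → (23, 'aa')
  2 → (8, 'aaccbbbcacbbbacaa')
  3 → (21, 'acaa')
  4 → (16, 'acbbbacaa')
  5 → (0, 'acbbcbbcaaccbbbcacbbbacaa')
  6 → (9, 'accbbbcacbbbacaa')
  7 → (20, 'bacaa')
  8 → (19, 'bbacaa')
  9 → (18, 'bbbacaa')
  10 → (12, 'bbbcacbbbacaa')
  11 → (5, 'bbcaaccbbbcacbbbacaa')
  12 → (13, 'bbcacbbbacaa')
  13 → (2, 'bbcbbcaaccbbbcacbbbacaa')
  14 → (6, 'bcaaccbbbcacbbbacaa')
  15 → (14, 'bcacbbbacaa')
  16 → (3, 'bcbbcaaccbbbcacbbbacaa')
  17 → (22, 'caa')
  18 → (7, 'caaccbbbcacbbbacaa')
  19 → (15, 'cacbbbacaa')
  20 → (17, 'cbbbacaa')
  21 → (11, 'cbbbcacbbbacaa')
  22 → (4, 'cbbcaaccbbbcacbbbacaa')
  23 → (1, 'cbbcbbcaaccbbbcacbbbacaa')
  24 → (10, 'ccbbbcacbbbacaa')

SA = [24, 23, 8, 21, 16, 0, 9, 20, 19, 18, 12, 5, 13, 2, 6, 14, 3, 22, 7, 15, 17, 11, 4, 1, 10]
[i] adj suffixes → lcp
  [1] 24/23 → 1 ('a')
  [2] 23/8 → 2 ('aa')
  [3] 8/21 → 1 ('a')
  [4] 21/16 → 2 ('ac')
  [5] 16/0 → 4 ('acbb')
  [6] 0/9 → 2 ('ac')
  [7] 9/20 → 0 ('')
  [8] 20/19 → 1 ('b')
  [9] 19/18 → 2 ('bb')
  [10] 18/12 → 3 ('bbb')
  [11] 12/5 → 2 ('bb')
  [12] 5/13 → 4 ('bbca')
  [13] 13/2 → 3 ('bbc')
  [14] 2/6 → 1 ('b')
  [15] 6/14 → 3 ('bca')
  [16] 14/3 → 2 ('bc')
  [17] 3/22 → 0 ('')
  [18] 22/7 → 3 ('caa')
  [19] 7/15 → 2 ('ca')
  [20] 15/17 → 1 ('c')
  [21] 17/11 → 4 ('cbbb')
  [22] 11/4 → 3 ('cbb')
  [23] 4/1 → 4 ('cbbc')
  [24] 1/10 → 1 ('c')

n(n+1)/2 = 25·26/2 = 325
Σ LCP = 0 + 1 + 2 + 1 + 2 + 4 + 2 + 0 + 1 + 2 + 3 + 2 + 4 + 3 + 1 + 3 + 2 + 0 + 3 + 2 + 1 + 4 + 3 + 4 + 1 = 51
distinct = 325 − 51 = 274

274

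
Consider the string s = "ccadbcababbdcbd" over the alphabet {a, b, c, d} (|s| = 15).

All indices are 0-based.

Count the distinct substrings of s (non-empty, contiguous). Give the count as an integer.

106

rank | idx | suffix
   0 |   6 | ababbdcbd
   1 |   8 | abbdcbd
   2 |   2 | adbcababbdcbd
   3 |   7 | babbdcbd
   4 |   9 | bbdcbd
   5 |   4 | bcababbdcbd
   6 |  13 | bd
   7 |  10 | bdcbd
   8 |   5 | cababbdcbd
   9 |   1 | cadbcababbdcbd
  10 |  12 | cbd
  11 |   0 | ccadbcababbdcbd
  12 |  14 | d
  13 |   3 | dbcababbdcbd
  14 |  11 | dcbd

SA = [6, 8, 2, 7, 9, 4, 13, 10, 5, 1, 12, 0, 14, 3, 11]
[i] adj suffixes → lcp
  [1] 6/8 → 2 ('ab')
  [2] 8/2 → 1 ('a')
  [3] 2/7 → 0 ('')
  [4] 7/9 → 1 ('b')
  [5] 9/4 → 1 ('b')
  [6] 4/13 → 1 ('b')
  [7] 13/10 → 2 ('bd')
  [8] 10/5 → 0 ('')
  [9] 5/1 → 2 ('ca')
  [10] 1/12 → 1 ('c')
  [11] 12/0 → 1 ('c')
  [12] 0/14 → 0 ('')
  [13] 14/3 → 1 ('d')
  [14] 3/11 → 1 ('d')

n(n+1)/2 = 15·16/2 = 120
Σ LCP = 0 + 2 + 1 + 0 + 1 + 1 + 1 + 2 + 0 + 2 + 1 + 1 + 0 + 1 + 1 = 14
distinct = 120 − 14 = 106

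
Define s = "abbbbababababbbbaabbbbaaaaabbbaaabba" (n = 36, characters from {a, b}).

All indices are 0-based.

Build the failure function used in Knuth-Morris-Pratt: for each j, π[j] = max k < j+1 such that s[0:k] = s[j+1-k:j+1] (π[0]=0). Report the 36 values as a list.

[0, 0, 0, 0, 0, 1, 2, 1, 2, 1, 2, 1, 2, 3, 4, 5, 6, 1, 2, 3, 4, 5, 6, 1, 1, 1, 1, 2, 3, 4, 1, 1, 1, 2, 3, 1]

π[0] = 0
j=1 s[j]='b': π[1]=0 (border '')
j=2 s[j]='b': π[2]=0 (border '')
j=3 s[j]='b': π[3]=0 (border '')
j=4 s[j]='b': π[4]=0 (border '')
j=5 s[j]='a': π[5]=1 (border 'a')
j=6 s[j]='b': π[6]=2 (border 'ab')
j=7 s[j]='a': k: 2→0; π[7]=1 (border 'a')
j=8 s[j]='b': π[8]=2 (border 'ab')
j=9 s[j]='a': k: 2→0; π[9]=1 (border 'a')
j=10 s[j]='b': π[10]=2 (border 'ab')
j=11 s[j]='a': k: 2→0; π[11]=1 (border 'a')
j=12 s[j]='b': π[12]=2 (border 'ab')
j=13 s[j]='b': π[13]=3 (border 'abb')
j=14 s[j]='b': π[14]=4 (border 'abbb')
j=15 s[j]='b': π[15]=5 (border 'abbbb')
j=16 s[j]='a': π[16]=6 (border 'abbbba')
j=17 s[j]='a': k: 6→1→0; π[17]=1 (border 'a')
j=18 s[j]='b': π[18]=2 (border 'ab')
j=19 s[j]='b': π[19]=3 (border 'abb')
j=20 s[j]='b': π[20]=4 (border 'abbb')
j=21 s[j]='b': π[21]=5 (border 'abbbb')
j=22 s[j]='a': π[22]=6 (border 'abbbba')
j=23 s[j]='a': k: 6→1→0; π[23]=1 (border 'a')
j=24 s[j]='a': k: 1→0; π[24]=1 (border 'a')
j=25 s[j]='a': k: 1→0; π[25]=1 (border 'a')
j=26 s[j]='a': k: 1→0; π[26]=1 (border 'a')
j=27 s[j]='b': π[27]=2 (border 'ab')
j=28 s[j]='b': π[28]=3 (border 'abb')
j=29 s[j]='b': π[29]=4 (border 'abbb')
j=30 s[j]='a': k: 4→0; π[30]=1 (border 'a')
j=31 s[j]='a': k: 1→0; π[31]=1 (border 'a')
j=32 s[j]='a': k: 1→0; π[32]=1 (border 'a')
j=33 s[j]='b': π[33]=2 (border 'ab')
j=34 s[j]='b': π[34]=3 (border 'abb')
j=35 s[j]='a': k: 3→0; π[35]=1 (border 'a')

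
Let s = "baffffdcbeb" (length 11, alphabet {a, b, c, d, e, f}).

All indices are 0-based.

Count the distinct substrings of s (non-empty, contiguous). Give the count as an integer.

58

rank | idx | suffix
   0 |   1 | affffdcbeb
   1 |  10 | b
   2 |   0 | baffffdcbeb
   3 |   8 | beb
   4 |   7 | cbeb
   5 |   6 | dcbeb
   6 |   9 | eb
   7 |   5 | fdcbeb
   8 |   4 | ffdcbeb
   9 |   3 | fffdcbeb
  10 |   2 | ffffdcbeb

SA = [1, 10, 0, 8, 7, 6, 9, 5, 4, 3, 2]
rank  pair      lcp
   1  s[1:],s[10:]  0  ''
   2  s[10:],s[0:]  1  'b'
   3  s[0:],s[8:]  1  'b'
   4  s[8:],s[7:]  0  ''
   5  s[7:],s[6:]  0  ''
   6  s[6:],s[9:]  0  ''
   7  s[9:],s[5:]  0  ''
   8  s[5:],s[4:]  1  'f'
   9  s[4:],s[3:]  2  'ff'
  10  s[3:],s[2:]  3  'fff'

n(n+1)/2 = 11·12/2 = 66
Σ LCP = 0 + 0 + 1 + 1 + 0 + 0 + 0 + 0 + 1 + 2 + 3 = 8
distinct = 66 − 8 = 58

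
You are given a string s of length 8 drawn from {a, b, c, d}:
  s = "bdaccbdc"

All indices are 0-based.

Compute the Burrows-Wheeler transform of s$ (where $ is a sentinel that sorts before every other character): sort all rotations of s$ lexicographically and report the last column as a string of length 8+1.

cd$cdcabb

rank  rotation   last
    0  $bdaccbdc  c
    1  accbdc$bd  d
    2  bdaccbdc$  $
    3  bdc$bdacc  c
    4  c$bdaccbd  d
    5  cbdc$bdac  c
    6  ccbdc$bda  a
    7  daccbdc$b  b
    8  dc$bdaccb  b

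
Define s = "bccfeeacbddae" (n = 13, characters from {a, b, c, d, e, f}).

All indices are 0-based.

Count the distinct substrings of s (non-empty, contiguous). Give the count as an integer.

rank→(start, suffix):
  0 → (6, 'acbddae')
  1 → (11, 'ae')
  2 → (0, 'bccfeeacbddae')
  3 → (8, 'bddae')
  4 → (7, 'cbddae')
  5 → (1, 'ccfeeacbddae')
  6 → (2, 'cfeeacbddae')
  7 → (10, 'dae')
  8 → (9, 'ddae')
  9 → (12, 'e')
  10 → (5, 'eacbddae')
  11 → (4, 'eeacbddae')
  12 → (3, 'feeacbddae')

SA = [6, 11, 0, 8, 7, 1, 2, 10, 9, 12, 5, 4, 3]
[i] adj suffixes → lcp
  [1] 6/11 → 1 ('a')
  [2] 11/0 → 0 ('')
  [3] 0/8 → 1 ('b')
  [4] 8/7 → 0 ('')
  [5] 7/1 → 1 ('c')
  [6] 1/2 → 1 ('c')
  [7] 2/10 → 0 ('')
  [8] 10/9 → 1 ('d')
  [9] 9/12 → 0 ('')
  [10] 12/5 → 1 ('e')
  [11] 5/4 → 1 ('e')
  [12] 4/3 → 0 ('')

n(n+1)/2 = 13·14/2 = 91
Σ LCP = 0 + 1 + 0 + 1 + 0 + 1 + 1 + 0 + 1 + 0 + 1 + 1 + 0 = 7
distinct = 91 − 7 = 84

84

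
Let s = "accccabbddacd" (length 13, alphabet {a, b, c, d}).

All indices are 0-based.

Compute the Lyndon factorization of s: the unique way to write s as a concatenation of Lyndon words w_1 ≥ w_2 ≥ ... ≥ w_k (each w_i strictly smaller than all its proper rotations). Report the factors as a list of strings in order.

["acccc", "abbddacd"]

emit factor 1: 'acccc' (i=0, period=5)
emit factor 2: 'abbddacd' (i=5, period=8)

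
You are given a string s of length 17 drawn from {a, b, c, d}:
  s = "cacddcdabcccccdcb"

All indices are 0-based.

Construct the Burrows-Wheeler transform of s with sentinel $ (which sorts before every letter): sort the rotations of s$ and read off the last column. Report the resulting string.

bdcca$dbcccdcaccdc

rank  rotation            last
    0  $cacddcdabcccccdcb  b
    1  abcccccdcb$cacddcd  d
    2  acddcdabcccccdcb$c  c
    3  b$cacddcdabcccccdc  c
    4  bcccccdcb$cacddcda  a
    5  cacddcdabcccccdcb$  $
    6  cb$cacddcdabcccccd  d
    7  cccccdcb$cacddcdab  b
    8  ccccdcb$cacddcdabc  c
    9  cccdcb$cacddcdabcc  c
   10  ccdcb$cacddcdabccc  c
   11  cdabcccccdcb$cacdd  d
   12  cdcb$cacddcdabcccc  c
   13  cddcdabcccccdcb$ca  a
   14  dabcccccdcb$cacddc  c
   15  dcb$cacddcdabccccc  c
   16  dcdabcccccdcb$cacd  d
   17  ddcdabcccccdcb$cac  c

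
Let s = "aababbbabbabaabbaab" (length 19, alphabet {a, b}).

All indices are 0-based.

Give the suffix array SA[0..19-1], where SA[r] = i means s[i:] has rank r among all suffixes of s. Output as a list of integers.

[16, 0, 12, 17, 10, 1, 13, 7, 3, 18, 15, 11, 9, 6, 2, 14, 8, 5, 4]

rank | idx | suffix
   0 |  16 | aab
   1 |   0 | aababbbabbabaabbaab
   2 |  12 | aabbaab
   3 |  17 | ab
   4 |  10 | abaabbaab
   5 |   1 | ababbbabbabaabbaab
   6 |  13 | abbaab
   7 |   7 | abbabaabbaab
   8 |   3 | abbbabbabaabbaab
   9 |  18 | b
  10 |  15 | baab
  11 |  11 | baabbaab
  12 |   9 | babaabbaab
  13 |   6 | babbabaabbaab
  14 |   2 | babbbabbabaabbaab
  15 |  14 | bbaab
  16 |   8 | bbabaabbaab
  17 |   5 | bbabbabaabbaab
  18 |   4 | bbbabbabaabbaab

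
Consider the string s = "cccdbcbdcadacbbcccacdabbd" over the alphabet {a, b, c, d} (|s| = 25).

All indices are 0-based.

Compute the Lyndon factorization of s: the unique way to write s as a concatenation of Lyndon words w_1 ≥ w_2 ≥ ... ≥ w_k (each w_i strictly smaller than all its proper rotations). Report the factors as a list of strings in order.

emit factor 1: 'cccd' (i=0, period=4)
emit factor 2: 'bcbdc' (i=4, period=5)
emit factor 3: 'ad' (i=9, period=2)
emit factor 4: 'acbbcccacd' (i=11, period=10)
emit factor 5: 'abbd' (i=21, period=4)

["cccd", "bcbdc", "ad", "acbbcccacd", "abbd"]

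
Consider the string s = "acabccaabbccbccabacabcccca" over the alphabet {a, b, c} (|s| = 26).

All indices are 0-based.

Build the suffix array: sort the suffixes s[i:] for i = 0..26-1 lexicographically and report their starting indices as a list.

sorted suffixes:
  #0 SA[0]=25  'a'
  #1 SA[1]=6  'aabbccbccabacabcccca'
  #2 SA[2]=15  'abacabcccca'
  #3 SA[3]=7  'abbccbccabacabcccca'
  #4 SA[4]=2  'abccaabbccbccabacabcccca'
  #5 SA[5]=19  'abcccca'
  #6 SA[6]=0  'acabccaabbccbccabacabcccca'
  #7 SA[7]=17  'acabcccca'
  #8 SA[8]=16  'bacabcccca'
  #9 SA[9]=8  'bbccbccabacabcccca'
  #10 SA[10]=3  'bccaabbccbccabacabcccca'
  #11 SA[11]=12  'bccabacabcccca'
  #12 SA[12]=9  'bccbccabacabcccca'
  #13 SA[13]=20  'bcccca'
  #14 SA[14]=24  'ca'
  #15 SA[15]=5  'caabbccbccabacabcccca'
  #16 SA[16]=14  'cabacabcccca'
  #17 SA[17]=1  'cabccaabbccbccabacabcccca'
  #18 SA[18]=18  'cabcccca'
  #19 SA[19]=11  'cbccabacabcccca'
  #20 SA[20]=23  'cca'
  #21 SA[21]=4  'ccaabbccbccabacabcccca'
  #22 SA[22]=13  'ccabacabcccca'
  #23 SA[23]=10  'ccbccabacabcccca'
  #24 SA[24]=22  'ccca'
  #25 SA[25]=21  'cccca'

[25, 6, 15, 7, 2, 19, 0, 17, 16, 8, 3, 12, 9, 20, 24, 5, 14, 1, 18, 11, 23, 4, 13, 10, 22, 21]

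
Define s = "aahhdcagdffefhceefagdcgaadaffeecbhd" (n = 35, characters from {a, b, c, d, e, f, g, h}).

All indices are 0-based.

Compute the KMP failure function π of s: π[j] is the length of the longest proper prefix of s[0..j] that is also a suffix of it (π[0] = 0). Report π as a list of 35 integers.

π[0] = 0
j=1 s[j]='a': π[1]=1 (border 'a')
j=2 s[j]='h': k: 1→0; π[2]=0 (border '')
j=3 s[j]='h': π[3]=0 (border '')
j=4 s[j]='d': π[4]=0 (border '')
j=5 s[j]='c': π[5]=0 (border '')
j=6 s[j]='a': π[6]=1 (border 'a')
j=7 s[j]='g': k: 1→0; π[7]=0 (border '')
j=8 s[j]='d': π[8]=0 (border '')
j=9 s[j]='f': π[9]=0 (border '')
j=10 s[j]='f': π[10]=0 (border '')
j=11 s[j]='e': π[11]=0 (border '')
j=12 s[j]='f': π[12]=0 (border '')
j=13 s[j]='h': π[13]=0 (border '')
j=14 s[j]='c': π[14]=0 (border '')
j=15 s[j]='e': π[15]=0 (border '')
j=16 s[j]='e': π[16]=0 (border '')
j=17 s[j]='f': π[17]=0 (border '')
j=18 s[j]='a': π[18]=1 (border 'a')
j=19 s[j]='g': k: 1→0; π[19]=0 (border '')
j=20 s[j]='d': π[20]=0 (border '')
j=21 s[j]='c': π[21]=0 (border '')
j=22 s[j]='g': π[22]=0 (border '')
j=23 s[j]='a': π[23]=1 (border 'a')
j=24 s[j]='a': π[24]=2 (border 'aa')
j=25 s[j]='d': k: 2→1→0; π[25]=0 (border '')
j=26 s[j]='a': π[26]=1 (border 'a')
j=27 s[j]='f': k: 1→0; π[27]=0 (border '')
j=28 s[j]='f': π[28]=0 (border '')
j=29 s[j]='e': π[29]=0 (border '')
j=30 s[j]='e': π[30]=0 (border '')
j=31 s[j]='c': π[31]=0 (border '')
j=32 s[j]='b': π[32]=0 (border '')
j=33 s[j]='h': π[33]=0 (border '')
j=34 s[j]='d': π[34]=0 (border '')

[0, 1, 0, 0, 0, 0, 1, 0, 0, 0, 0, 0, 0, 0, 0, 0, 0, 0, 1, 0, 0, 0, 0, 1, 2, 0, 1, 0, 0, 0, 0, 0, 0, 0, 0]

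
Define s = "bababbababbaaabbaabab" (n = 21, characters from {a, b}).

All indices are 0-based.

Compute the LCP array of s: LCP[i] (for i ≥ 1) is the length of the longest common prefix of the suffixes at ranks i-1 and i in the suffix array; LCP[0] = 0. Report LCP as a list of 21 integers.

[0, 2, 3, 1, 2, 4, 6, 2, 5, 4, 0, 1, 3, 2, 3, 7, 3, 5, 1, 4, 3]

sorted suffixes:
  #0 SA[0]=11  'aaabbaabab'
  #1 SA[1]=16  'aabab'
  #2 SA[2]=12  'aabbaabab'
  #3 SA[3]=19  'ab'
  #4 SA[4]=17  'abab'
  #5 SA[5]=6  'ababbaaabbaabab'
  #6 SA[6]=1  'ababbababbaaabbaabab'
  #7 SA[7]=8  'abbaaabbaabab'
  #8 SA[8]=13  'abbaabab'
  #9 SA[9]=3  'abbababbaaabbaabab'
  #10 SA[10]=20  'b'
  #11 SA[11]=10  'baaabbaabab'
  #12 SA[12]=15  'baabab'
  #13 SA[13]=18  'bab'
  #14 SA[14]=5  'bababbaaabbaabab'
  #15 SA[15]=0  'bababbababbaaabbaabab'
  #16 SA[16]=7  'babbaaabbaabab'
  #17 SA[17]=2  'babbababbaaabbaabab'
  #18 SA[18]=9  'bbaaabbaabab'
  #19 SA[19]=14  'bbaabab'
  #20 SA[20]=4  'bbababbaaabbaabab'

SA = [11, 16, 12, 19, 17, 6, 1, 8, 13, 3, 20, 10, 15, 18, 5, 0, 7, 2, 9, 14, 4]
[i] adj suffixes → lcp
  [1] 11/16 → 2 ('aa')
  [2] 16/12 → 3 ('aab')
  [3] 12/19 → 1 ('a')
  [4] 19/17 → 2 ('ab')
  [5] 17/6 → 4 ('abab')
  [6] 6/1 → 6 ('ababba')
  [7] 1/8 → 2 ('ab')
  [8] 8/13 → 5 ('abbaa')
  [9] 13/3 → 4 ('abba')
  [10] 3/20 → 0 ('')
  [11] 20/10 → 1 ('b')
  [12] 10/15 → 3 ('baa')
  [13] 15/18 → 2 ('ba')
  [14] 18/5 → 3 ('bab')
  [15] 5/0 → 7 ('bababba')
  [16] 0/7 → 3 ('bab')
  [17] 7/2 → 5 ('babba')
  [18] 2/9 → 1 ('b')
  [19] 9/14 → 4 ('bbaa')
  [20] 14/4 → 3 ('bba')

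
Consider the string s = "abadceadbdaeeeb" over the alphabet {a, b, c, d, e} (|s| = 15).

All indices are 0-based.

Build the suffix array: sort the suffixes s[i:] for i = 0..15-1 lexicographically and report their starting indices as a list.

[0, 6, 2, 10, 14, 1, 8, 4, 9, 7, 3, 5, 13, 12, 11]

rank | idx | suffix
   0 |   0 | abadceadbdaeeeb
   1 |   6 | adbdaeeeb
   2 |   2 | adceadbdaeeeb
   3 |  10 | aeeeb
   4 |  14 | b
   5 |   1 | badceadbdaeeeb
   6 |   8 | bdaeeeb
   7 |   4 | ceadbdaeeeb
   8 |   9 | daeeeb
   9 |   7 | dbdaeeeb
  10 |   3 | dceadbdaeeeb
  11 |   5 | eadbdaeeeb
  12 |  13 | eb
  13 |  12 | eeb
  14 |  11 | eeeb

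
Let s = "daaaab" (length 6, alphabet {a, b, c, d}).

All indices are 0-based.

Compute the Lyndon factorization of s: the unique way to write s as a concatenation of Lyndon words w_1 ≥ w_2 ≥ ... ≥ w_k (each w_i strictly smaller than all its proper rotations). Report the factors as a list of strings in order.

["d", "aaaab"]

emit factor 1: 'd' (i=0, period=1)
emit factor 2: 'aaaab' (i=1, period=5)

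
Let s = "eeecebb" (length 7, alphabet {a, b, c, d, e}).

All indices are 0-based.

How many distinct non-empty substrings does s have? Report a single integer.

23

rank | idx | suffix
   0 |   6 | b
   1 |   5 | bb
   2 |   3 | cebb
   3 |   4 | ebb
   4 |   2 | ecebb
   5 |   1 | eecebb
   6 |   0 | eeecebb

SA = [6, 5, 3, 4, 2, 1, 0]
i: (SA[i-1],SA[i]) lcp shared
  1: (6,5) 1 'b'
  2: (5,3) 0 ''
  3: (3,4) 0 ''
  4: (4,2) 1 'e'
  5: (2,1) 1 'e'
  6: (1,0) 2 'ee'

n(n+1)/2 = 7·8/2 = 28
Σ LCP = 0 + 1 + 0 + 0 + 1 + 1 + 2 = 5
distinct = 28 − 5 = 23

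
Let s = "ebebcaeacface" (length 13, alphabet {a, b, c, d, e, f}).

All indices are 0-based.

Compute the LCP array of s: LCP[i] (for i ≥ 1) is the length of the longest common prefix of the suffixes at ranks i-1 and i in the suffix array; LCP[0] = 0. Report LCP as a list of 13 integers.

rank→(start, suffix):
  0 → (10, 'ace')
  1 → (7, 'acface')
  2 → (5, 'aeacface')
  3 → (3, 'bcaeacface')
  4 → (1, 'bebcaeacface')
  5 → (4, 'caeacface')
  6 → (11, 'ce')
  7 → (8, 'cface')
  8 → (12, 'e')
  9 → (6, 'eacface')
  10 → (2, 'ebcaeacface')
  11 → (0, 'ebebcaeacface')
  12 → (9, 'face')

SA = [10, 7, 5, 3, 1, 4, 11, 8, 12, 6, 2, 0, 9]
i: (SA[i-1],SA[i]) lcp shared
  1: (10,7) 2 'ac'
  2: (7,5) 1 'a'
  3: (5,3) 0 ''
  4: (3,1) 1 'b'
  5: (1,4) 0 ''
  6: (4,11) 1 'c'
  7: (11,8) 1 'c'
  8: (8,12) 0 ''
  9: (12,6) 1 'e'
  10: (6,2) 1 'e'
  11: (2,0) 2 'eb'
  12: (0,9) 0 ''

[0, 2, 1, 0, 1, 0, 1, 1, 0, 1, 1, 2, 0]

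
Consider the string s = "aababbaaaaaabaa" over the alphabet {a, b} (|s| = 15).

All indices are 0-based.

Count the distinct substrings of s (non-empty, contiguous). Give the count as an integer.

87

sorted suffixes:
  #0 SA[0]=14  'a'
  #1 SA[1]=13  'aa'
  #2 SA[2]=6  'aaaaaabaa'
  #3 SA[3]=7  'aaaaabaa'
  #4 SA[4]=8  'aaaabaa'
  #5 SA[5]=9  'aaabaa'
  #6 SA[6]=10  'aabaa'
  #7 SA[7]=0  'aababbaaaaaabaa'
  #8 SA[8]=11  'abaa'
  #9 SA[9]=1  'ababbaaaaaabaa'
  #10 SA[10]=3  'abbaaaaaabaa'
  #11 SA[11]=12  'baa'
  #12 SA[12]=5  'baaaaaabaa'
  #13 SA[13]=2  'babbaaaaaabaa'
  #14 SA[14]=4  'bbaaaaaabaa'

SA = [14, 13, 6, 7, 8, 9, 10, 0, 11, 1, 3, 12, 5, 2, 4]
i: (SA[i-1],SA[i]) lcp shared
  1: (14,13) 1 'a'
  2: (13,6) 2 'aa'
  3: (6,7) 5 'aaaaa'
  4: (7,8) 4 'aaaa'
  5: (8,9) 3 'aaa'
  6: (9,10) 2 'aa'
  7: (10,0) 4 'aaba'
  8: (0,11) 1 'a'
  9: (11,1) 3 'aba'
  10: (1,3) 2 'ab'
  11: (3,12) 0 ''
  12: (12,5) 3 'baa'
  13: (5,2) 2 'ba'
  14: (2,4) 1 'b'

n(n+1)/2 = 15·16/2 = 120
Σ LCP = 0 + 1 + 2 + 5 + 4 + 3 + 2 + 4 + 1 + 3 + 2 + 0 + 3 + 2 + 1 = 33
distinct = 120 − 33 = 87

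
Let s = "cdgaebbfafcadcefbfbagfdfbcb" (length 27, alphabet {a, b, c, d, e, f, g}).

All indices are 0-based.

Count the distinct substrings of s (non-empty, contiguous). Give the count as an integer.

rank | idx | suffix
   0 |  11 | adcefbfbagfdfbcb
   1 |   3 | aebbfafcadcefbfbagfdfbcb
   2 |   8 | afcadcefbfbagfdfbcb
   3 |  19 | agfdfbcb
   4 |  26 | b
   5 |  18 | bagfdfbcb
   6 |   5 | bbfafcadcefbfbagfdfbcb
   7 |  24 | bcb
   8 |   6 | bfafcadcefbfbagfdfbcb
   9 |  16 | bfbagfdfbcb
  10 |  10 | cadcefbfbagfdfbcb
  11 |  25 | cb
  12 |   0 | cdgaebbfafcadcefbfbagfdfbcb
  13 |  13 | cefbfbagfdfbcb
  14 |  12 | dcefbfbagfdfbcb
  15 |  22 | dfbcb
  16 |   1 | dgaebbfafcadcefbfbagfdfbcb
  17 |   4 | ebbfafcadcefbfbagfdfbcb
  18 |  14 | efbfbagfdfbcb
  19 |   7 | fafcadcefbfbagfdfbcb
  20 |  17 | fbagfdfbcb
  21 |  23 | fbcb
  22 |  15 | fbfbagfdfbcb
  23 |   9 | fcadcefbfbagfdfbcb
  24 |  21 | fdfbcb
  25 |   2 | gaebbfafcadcefbfbagfdfbcb
  26 |  20 | gfdfbcb

SA = [11, 3, 8, 19, 26, 18, 5, 24, 6, 16, 10, 25, 0, 13, 12, 22, 1, 4, 14, 7, 17, 23, 15, 9, 21, 2, 20]
i: (SA[i-1],SA[i]) lcp shared
  1: (11,3) 1 'a'
  2: (3,8) 1 'a'
  3: (8,19) 1 'a'
  4: (19,26) 0 ''
  5: (26,18) 1 'b'
  6: (18,5) 1 'b'
  7: (5,24) 1 'b'
  8: (24,6) 1 'b'
  9: (6,16) 2 'bf'
  10: (16,10) 0 ''
  11: (10,25) 1 'c'
  12: (25,0) 1 'c'
  13: (0,13) 1 'c'
  14: (13,12) 0 ''
  15: (12,22) 1 'd'
  16: (22,1) 1 'd'
  17: (1,4) 0 ''
  18: (4,14) 1 'e'
  19: (14,7) 0 ''
  20: (7,17) 1 'f'
  21: (17,23) 2 'fb'
  22: (23,15) 2 'fb'
  23: (15,9) 1 'f'
  24: (9,21) 1 'f'
  25: (21,2) 0 ''
  26: (2,20) 1 'g'

n(n+1)/2 = 27·28/2 = 378
Σ LCP = 0 + 1 + 1 + 1 + 0 + 1 + 1 + 1 + 1 + 2 + 0 + 1 + 1 + 1 + 0 + 1 + 1 + 0 + 1 + 0 + 1 + 2 + 2 + 1 + 1 + 0 + 1 = 23
distinct = 378 − 23 = 355

355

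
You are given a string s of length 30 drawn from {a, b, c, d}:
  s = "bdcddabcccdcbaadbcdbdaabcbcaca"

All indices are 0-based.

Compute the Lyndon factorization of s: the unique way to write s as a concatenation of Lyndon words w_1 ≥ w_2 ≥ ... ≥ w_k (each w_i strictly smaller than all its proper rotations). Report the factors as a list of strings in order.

emit factor 1: 'bdcdd' (i=0, period=5)
emit factor 2: 'abcccdcb' (i=5, period=8)
emit factor 3: 'aadbcdbd' (i=13, period=8)
emit factor 4: 'aabcbcac' (i=21, period=8)
emit factor 5: 'a' (i=29, period=1)

["bdcdd", "abcccdcb", "aadbcdbd", "aabcbcac", "a"]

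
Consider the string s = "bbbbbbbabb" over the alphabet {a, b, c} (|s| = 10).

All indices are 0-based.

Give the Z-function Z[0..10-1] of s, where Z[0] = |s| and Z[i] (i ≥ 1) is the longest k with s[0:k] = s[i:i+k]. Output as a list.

[10, 6, 5, 4, 3, 2, 1, 0, 2, 1]

Z[0]=10
i=1: fresh scan; Z[1]=6 extend→box=[1,7)
i=2: min(r-i=5, Z[1]=6)=5; Z[2]=5
i=3: min(r-i=4, Z[2]=5)=4; Z[3]=4
i=4: min(r-i=3, Z[3]=4)=3; Z[4]=3
i=5: min(r-i=2, Z[4]=3)=2; Z[5]=2
i=6: min(r-i=1, Z[5]=2)=1; Z[6]=1
i=7: fresh scan; Z[7]=0
i=8: fresh scan; Z[8]=2 extend→box=[8,10)
i=9: min(r-i=1, Z[1]=6)=1; Z[9]=1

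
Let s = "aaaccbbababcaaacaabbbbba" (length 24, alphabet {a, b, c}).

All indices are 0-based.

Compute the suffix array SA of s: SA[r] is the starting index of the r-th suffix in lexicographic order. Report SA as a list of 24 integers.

[23, 12, 0, 16, 13, 1, 7, 17, 9, 14, 2, 22, 6, 8, 21, 5, 20, 19, 18, 10, 11, 15, 4, 3]

rank→(start, suffix):
  0 → (23, 'a')
  1 → (12, 'aaacaabbbbba')
  2 → (0, 'aaaccbbababcaaacaabbbbba')
  3 → (16, 'aabbbbba')
  4 → (13, 'aacaabbbbba')
  5 → (1, 'aaccbbababcaaacaabbbbba')
  6 → (7, 'ababcaaacaabbbbba')
  7 → (17, 'abbbbba')
  8 → (9, 'abcaaacaabbbbba')
  9 → (14, 'acaabbbbba')
  10 → (2, 'accbbababcaaacaabbbbba')
  11 → (22, 'ba')
  12 → (6, 'bababcaaacaabbbbba')
  13 → (8, 'babcaaacaabbbbba')
  14 → (21, 'bba')
  15 → (5, 'bbababcaaacaabbbbba')
  16 → (20, 'bbba')
  17 → (19, 'bbbba')
  18 → (18, 'bbbbba')
  19 → (10, 'bcaaacaabbbbba')
  20 → (11, 'caaacaabbbbba')
  21 → (15, 'caabbbbba')
  22 → (4, 'cbbababcaaacaabbbbba')
  23 → (3, 'ccbbababcaaacaabbbbba')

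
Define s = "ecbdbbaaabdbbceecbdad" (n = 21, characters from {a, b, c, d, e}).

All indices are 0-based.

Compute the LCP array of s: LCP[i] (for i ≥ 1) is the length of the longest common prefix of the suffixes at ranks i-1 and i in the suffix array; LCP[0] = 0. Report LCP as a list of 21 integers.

rank | idx | suffix
   0 |   6 | aaabdbbceecbdad
   1 |   7 | aabdbbceecbdad
   2 |   8 | abdbbceecbdad
   3 |  19 | ad
   4 |   5 | baaabdbbceecbdad
   5 |   4 | bbaaabdbbceecbdad
   6 |  11 | bbceecbdad
   7 |  12 | bceecbdad
   8 |  17 | bdad
   9 |   2 | bdbbaaabdbbceecbdad
  10 |   9 | bdbbceecbdad
  11 |  16 | cbdad
  12 |   1 | cbdbbaaabdbbceecbdad
  13 |  13 | ceecbdad
  14 |  20 | d
  15 |  18 | dad
  16 |   3 | dbbaaabdbbceecbdad
  17 |  10 | dbbceecbdad
  18 |  15 | ecbdad
  19 |   0 | ecbdbbaaabdbbceecbdad
  20 |  14 | eecbdad

SA = [6, 7, 8, 19, 5, 4, 11, 12, 17, 2, 9, 16, 1, 13, 20, 18, 3, 10, 15, 0, 14]
[i] adj suffixes → lcp
  [1] 6/7 → 2 ('aa')
  [2] 7/8 → 1 ('a')
  [3] 8/19 → 1 ('a')
  [4] 19/5 → 0 ('')
  [5] 5/4 → 1 ('b')
  [6] 4/11 → 2 ('bb')
  [7] 11/12 → 1 ('b')
  [8] 12/17 → 1 ('b')
  [9] 17/2 → 2 ('bd')
  [10] 2/9 → 4 ('bdbb')
  [11] 9/16 → 0 ('')
  [12] 16/1 → 3 ('cbd')
  [13] 1/13 → 1 ('c')
  [14] 13/20 → 0 ('')
  [15] 20/18 → 1 ('d')
  [16] 18/3 → 1 ('d')
  [17] 3/10 → 3 ('dbb')
  [18] 10/15 → 0 ('')
  [19] 15/0 → 4 ('ecbd')
  [20] 0/14 → 1 ('e')

[0, 2, 1, 1, 0, 1, 2, 1, 1, 2, 4, 0, 3, 1, 0, 1, 1, 3, 0, 4, 1]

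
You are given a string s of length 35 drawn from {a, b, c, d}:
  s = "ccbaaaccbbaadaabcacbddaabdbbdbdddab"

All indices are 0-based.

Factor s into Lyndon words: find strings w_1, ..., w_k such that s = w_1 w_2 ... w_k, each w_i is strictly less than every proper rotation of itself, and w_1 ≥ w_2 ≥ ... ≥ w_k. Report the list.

["c", "c", "b", "aaaccbbaadaabcacbddaabdbbdbdddab"]

emit factor 1: 'c' (i=0, period=1)
emit factor 2: 'c' (i=1, period=1)
emit factor 3: 'b' (i=2, period=1)
emit factor 4: 'aaaccbbaadaabcacbddaabdbbdbdddab' (i=3, period=32)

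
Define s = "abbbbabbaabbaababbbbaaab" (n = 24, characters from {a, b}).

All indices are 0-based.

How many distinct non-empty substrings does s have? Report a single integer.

rank→(start, suffix):
  0 → (20, 'aaab')
  1 → (21, 'aab')
  2 → (12, 'aababbbbaaab')
  3 → (8, 'aabbaababbbbaaab')
  4 → (22, 'ab')
  5 → (13, 'ababbbbaaab')
  6 → (9, 'abbaababbbbaaab')
  7 → (5, 'abbaabbaababbbbaaab')
  8 → (15, 'abbbbaaab')
  9 → (0, 'abbbbabbaabbaababbbbaaab')
  10 → (23, 'b')
  11 → (19, 'baaab')
  12 → (11, 'baababbbbaaab')
  13 → (7, 'baabbaababbbbaaab')
  14 → (4, 'babbaabbaababbbbaaab')
  15 → (14, 'babbbbaaab')
  16 → (18, 'bbaaab')
  17 → (10, 'bbaababbbbaaab')
  18 → (6, 'bbaabbaababbbbaaab')
  19 → (3, 'bbabbaabbaababbbbaaab')
  20 → (17, 'bbbaaab')
  21 → (2, 'bbbabbaabbaababbbbaaab')
  22 → (16, 'bbbbaaab')
  23 → (1, 'bbbbabbaabbaababbbbaaab')

SA = [20, 21, 12, 8, 22, 13, 9, 5, 15, 0, 23, 19, 11, 7, 4, 14, 18, 10, 6, 3, 17, 2, 16, 1]
i: (SA[i-1],SA[i]) lcp shared
  1: (20,21) 2 'aa'
  2: (21,12) 3 'aab'
  3: (12,8) 3 'aab'
  4: (8,22) 1 'a'
  5: (22,13) 2 'ab'
  6: (13,9) 2 'ab'
  7: (9,5) 6 'abbaab'
  8: (5,15) 3 'abb'
  9: (15,0) 6 'abbbba'
  10: (0,23) 0 ''
  11: (23,19) 1 'b'
  12: (19,11) 3 'baa'
  13: (11,7) 4 'baab'
  14: (7,4) 2 'ba'
  15: (4,14) 4 'babb'
  16: (14,18) 1 'b'
  17: (18,10) 4 'bbaa'
  18: (10,6) 5 'bbaab'
  19: (6,3) 3 'bba'
  20: (3,17) 2 'bb'
  21: (17,2) 4 'bbba'
  22: (2,16) 3 'bbb'
  23: (16,1) 5 'bbbba'

n(n+1)/2 = 24·25/2 = 300
Σ LCP = 0 + 2 + 3 + 3 + 1 + 2 + 2 + 6 + 3 + 6 + 0 + 1 + 3 + 4 + 2 + 4 + 1 + 4 + 5 + 3 + 2 + 4 + 3 + 5 = 69
distinct = 300 − 69 = 231

231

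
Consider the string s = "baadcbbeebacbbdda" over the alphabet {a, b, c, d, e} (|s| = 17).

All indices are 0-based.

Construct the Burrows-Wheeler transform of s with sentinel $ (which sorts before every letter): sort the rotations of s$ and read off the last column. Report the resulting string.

adbba$eccbbaddabeb

rank  rotation            last
    0  $baadcbbeebacbbdda  a
    1  a$baadcbbeebacbbdd  d
    2  aadcbbeebacbbdda$b  b
    3  acbbdda$baadcbbeeb  b
    4  adcbbeebacbbdda$ba  a
    5  baadcbbeebacbbdda$  $
    6  bacbbdda$baadcbbee  e
    7  bbdda$baadcbbeebac  c
    8  bbeebacbbdda$baadc  c
    9  bdda$baadcbbeebacb  b
   10  beebacbbdda$baadcb  b
   11  cbbdda$baadcbbeeba  a
   12  cbbeebacbbdda$baad  d
   13  da$baadcbbeebacbbd  d
   14  dcbbeebacbbdda$baa  a
   15  dda$baadcbbeebacbb  b
   16  ebacbbdda$baadcbbe  e
   17  eebacbbdda$baadcbb  b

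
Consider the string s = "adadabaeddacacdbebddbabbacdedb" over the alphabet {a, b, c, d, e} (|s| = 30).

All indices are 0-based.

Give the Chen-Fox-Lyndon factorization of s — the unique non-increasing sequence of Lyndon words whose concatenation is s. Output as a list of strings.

emit factor 1: 'ad' (i=0, period=2)
emit factor 2: 'ad' (i=2, period=2)
emit factor 3: 'abaeddacacdbebddbabbacdedb' (i=4, period=26)

["ad", "ad", "abaeddacacdbebddbabbacdedb"]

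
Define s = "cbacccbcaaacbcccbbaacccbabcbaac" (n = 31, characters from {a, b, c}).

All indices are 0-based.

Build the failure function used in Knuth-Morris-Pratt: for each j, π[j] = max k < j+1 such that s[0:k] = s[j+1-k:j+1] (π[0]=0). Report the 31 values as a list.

π[0] = 0
j=1 s[j]='b': π[1]=0 (border '')
j=2 s[j]='a': π[2]=0 (border '')
j=3 s[j]='c': π[3]=1 (border 'c')
j=4 s[j]='c': k: 1→0; π[4]=1 (border 'c')
j=5 s[j]='c': k: 1→0; π[5]=1 (border 'c')
j=6 s[j]='b': π[6]=2 (border 'cb')
j=7 s[j]='c': k: 2→0; π[7]=1 (border 'c')
j=8 s[j]='a': k: 1→0; π[8]=0 (border '')
j=9 s[j]='a': π[9]=0 (border '')
j=10 s[j]='a': π[10]=0 (border '')
j=11 s[j]='c': π[11]=1 (border 'c')
j=12 s[j]='b': π[12]=2 (border 'cb')
j=13 s[j]='c': k: 2→0; π[13]=1 (border 'c')
j=14 s[j]='c': k: 1→0; π[14]=1 (border 'c')
j=15 s[j]='c': k: 1→0; π[15]=1 (border 'c')
j=16 s[j]='b': π[16]=2 (border 'cb')
j=17 s[j]='b': k: 2→0; π[17]=0 (border '')
j=18 s[j]='a': π[18]=0 (border '')
j=19 s[j]='a': π[19]=0 (border '')
j=20 s[j]='c': π[20]=1 (border 'c')
j=21 s[j]='c': k: 1→0; π[21]=1 (border 'c')
j=22 s[j]='c': k: 1→0; π[22]=1 (border 'c')
j=23 s[j]='b': π[23]=2 (border 'cb')
j=24 s[j]='a': π[24]=3 (border 'cba')
j=25 s[j]='b': k: 3→0; π[25]=0 (border '')
j=26 s[j]='c': π[26]=1 (border 'c')
j=27 s[j]='b': π[27]=2 (border 'cb')
j=28 s[j]='a': π[28]=3 (border 'cba')
j=29 s[j]='a': k: 3→0; π[29]=0 (border '')
j=30 s[j]='c': π[30]=1 (border 'c')

[0, 0, 0, 1, 1, 1, 2, 1, 0, 0, 0, 1, 2, 1, 1, 1, 2, 0, 0, 0, 1, 1, 1, 2, 3, 0, 1, 2, 3, 0, 1]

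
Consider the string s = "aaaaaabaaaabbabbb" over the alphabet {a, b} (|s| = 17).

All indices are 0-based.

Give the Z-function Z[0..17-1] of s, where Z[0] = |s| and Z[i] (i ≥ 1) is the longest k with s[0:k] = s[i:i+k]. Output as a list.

Z[0]=17
i=1: i≥r, start 0; Z[1]=5 extend→box=[1,6)
i=2: min(r-i=4, Z[1]=5)=4; Z[2]=4
i=3: min(r-i=3, Z[2]=4)=3; Z[3]=3
i=4: min(r-i=2, Z[3]=3)=2; Z[4]=2
i=5: min(r-i=1, Z[4]=2)=1; Z[5]=1
i=6: i≥r, start 0; Z[6]=0
i=7: i≥r, start 0; Z[7]=4 extend→box=[7,11)
i=8: min(r-i=3, Z[1]=5)=3; Z[8]=3
i=9: min(r-i=2, Z[2]=4)=2; Z[9]=2
i=10: min(r-i=1, Z[3]=3)=1; Z[10]=1
i=11: i≥r, start 0; Z[11]=0
i=12: i≥r, start 0; Z[12]=0
i=13: i≥r, start 0; Z[13]=1 extend→box=[13,14)
i=14: i≥r, start 0; Z[14]=0
i=15: i≥r, start 0; Z[15]=0
i=16: i≥r, start 0; Z[16]=0

[17, 5, 4, 3, 2, 1, 0, 4, 3, 2, 1, 0, 0, 1, 0, 0, 0]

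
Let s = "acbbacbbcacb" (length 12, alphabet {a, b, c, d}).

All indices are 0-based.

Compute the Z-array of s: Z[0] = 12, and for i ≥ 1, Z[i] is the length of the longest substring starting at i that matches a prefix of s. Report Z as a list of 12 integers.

Z[0]=12
i=1: outside box; Z[1]=0
i=2: outside box; Z[2]=0
i=3: outside box; Z[3]=0
i=4: outside box; Z[4]=4 grow→box=[4,8)
i=5: min(r-i=3, Z[1]=0)=0; Z[5]=0
i=6: min(r-i=2, Z[2]=0)=0; Z[6]=0
i=7: min(r-i=1, Z[3]=0)=0; Z[7]=0
i=8: outside box; Z[8]=0
i=9: outside box; Z[9]=3 grow→box=[9,12)
i=10: min(r-i=2, Z[1]=0)=0; Z[10]=0
i=11: min(r-i=1, Z[2]=0)=0; Z[11]=0

[12, 0, 0, 0, 4, 0, 0, 0, 0, 3, 0, 0]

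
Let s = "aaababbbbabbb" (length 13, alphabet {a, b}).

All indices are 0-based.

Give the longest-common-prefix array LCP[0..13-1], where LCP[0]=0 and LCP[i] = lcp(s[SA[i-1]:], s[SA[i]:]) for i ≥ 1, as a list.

sorted suffixes:
  #0 SA[0]=0  'aaababbbbabbb'
  #1 SA[1]=1  'aababbbbabbb'
  #2 SA[2]=2  'ababbbbabbb'
  #3 SA[3]=9  'abbb'
  #4 SA[4]=4  'abbbbabbb'
  #5 SA[5]=12  'b'
  #6 SA[6]=8  'babbb'
  #7 SA[7]=3  'babbbbabbb'
  #8 SA[8]=11  'bb'
  #9 SA[9]=7  'bbabbb'
  #10 SA[10]=10  'bbb'
  #11 SA[11]=6  'bbbabbb'
  #12 SA[12]=5  'bbbbabbb'

SA = [0, 1, 2, 9, 4, 12, 8, 3, 11, 7, 10, 6, 5]
i: (SA[i-1],SA[i]) lcp shared
  1: (0,1) 2 'aa'
  2: (1,2) 1 'a'
  3: (2,9) 2 'ab'
  4: (9,4) 4 'abbb'
  5: (4,12) 0 ''
  6: (12,8) 1 'b'
  7: (8,3) 5 'babbb'
  8: (3,11) 1 'b'
  9: (11,7) 2 'bb'
  10: (7,10) 2 'bb'
  11: (10,6) 3 'bbb'
  12: (6,5) 3 'bbb'

[0, 2, 1, 2, 4, 0, 1, 5, 1, 2, 2, 3, 3]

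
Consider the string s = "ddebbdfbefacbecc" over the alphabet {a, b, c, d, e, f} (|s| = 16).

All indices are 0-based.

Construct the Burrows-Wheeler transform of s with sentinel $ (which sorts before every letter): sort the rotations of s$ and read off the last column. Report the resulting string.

rank  rotation           last
    0  $ddebbdfbefacbecc  c
    1  acbecc$ddebbdfbef  f
    2  bbdfbefacbecc$dde  e
    3  bdfbefacbecc$ddeb  b
    4  becc$ddebbdfbefac  c
    5  befacbecc$ddebbdf  f
    6  c$ddebbdfbefacbec  c
    7  cbecc$ddebbdfbefa  a
    8  cc$ddebbdfbefacbe  e
    9  ddebbdfbefacbecc$  $
   10  debbdfbefacbecc$d  d
   11  dfbefacbecc$ddebb  b
   12  ebbdfbefacbecc$dd  d
   13  ecc$ddebbdfbefacb  b
   14  efacbecc$ddebbdfb  b
   15  facbecc$ddebbdfbe  e
   16  fbefacbecc$ddebbd  d

cfebcfcae$dbdbbed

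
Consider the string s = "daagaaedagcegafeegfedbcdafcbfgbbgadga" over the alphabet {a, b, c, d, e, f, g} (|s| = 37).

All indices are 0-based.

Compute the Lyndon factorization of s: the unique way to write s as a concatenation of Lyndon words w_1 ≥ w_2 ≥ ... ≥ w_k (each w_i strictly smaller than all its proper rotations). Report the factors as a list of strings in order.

["d", "aag", "aaedagcegafeegfedbcdafcbfgbbgadg", "a"]

emit factor 1: 'd' (i=0, period=1)
emit factor 2: 'aag' (i=1, period=3)
emit factor 3: 'aaedagcegafeegfedbcdafcbfgbbgadg' (i=4, period=32)
emit factor 4: 'a' (i=36, period=1)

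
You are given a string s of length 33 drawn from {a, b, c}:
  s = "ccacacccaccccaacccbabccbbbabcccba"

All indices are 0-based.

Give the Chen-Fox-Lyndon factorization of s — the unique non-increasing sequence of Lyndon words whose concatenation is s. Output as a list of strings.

emit factor 1: 'c' (i=0, period=1)
emit factor 2: 'c' (i=1, period=1)
emit factor 3: 'acacccacccc' (i=2, period=11)
emit factor 4: 'aacccbabccbbbabcccb' (i=13, period=19)
emit factor 5: 'a' (i=32, period=1)

["c", "c", "acacccacccc", "aacccbabccbbbabcccb", "a"]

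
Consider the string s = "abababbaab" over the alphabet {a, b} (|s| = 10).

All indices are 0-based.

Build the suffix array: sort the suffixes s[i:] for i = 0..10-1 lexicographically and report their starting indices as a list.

sorted suffixes:
  #0 SA[0]=7  'aab'
  #1 SA[1]=8  'ab'
  #2 SA[2]=0  'abababbaab'
  #3 SA[3]=2  'ababbaab'
  #4 SA[4]=4  'abbaab'
  #5 SA[5]=9  'b'
  #6 SA[6]=6  'baab'
  #7 SA[7]=1  'bababbaab'
  #8 SA[8]=3  'babbaab'
  #9 SA[9]=5  'bbaab'

[7, 8, 0, 2, 4, 9, 6, 1, 3, 5]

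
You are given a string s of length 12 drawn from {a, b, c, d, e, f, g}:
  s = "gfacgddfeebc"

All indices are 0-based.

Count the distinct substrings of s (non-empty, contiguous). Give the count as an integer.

sorted suffixes:
  #0 SA[0]=2  'acgddfeebc'
  #1 SA[1]=10  'bc'
  #2 SA[2]=11  'c'
  #3 SA[3]=3  'cgddfeebc'
  #4 SA[4]=5  'ddfeebc'
  #5 SA[5]=6  'dfeebc'
  #6 SA[6]=9  'ebc'
  #7 SA[7]=8  'eebc'
  #8 SA[8]=1  'facgddfeebc'
  #9 SA[9]=7  'feebc'
  #10 SA[10]=4  'gddfeebc'
  #11 SA[11]=0  'gfacgddfeebc'

SA = [2, 10, 11, 3, 5, 6, 9, 8, 1, 7, 4, 0]
rank  pair      lcp
   1  s[2:],s[10:]  0  ''
   2  s[10:],s[11:]  0  ''
   3  s[11:],s[3:]  1  'c'
   4  s[3:],s[5:]  0  ''
   5  s[5:],s[6:]  1  'd'
   6  s[6:],s[9:]  0  ''
   7  s[9:],s[8:]  1  'e'
   8  s[8:],s[1:]  0  ''
   9  s[1:],s[7:]  1  'f'
  10  s[7:],s[4:]  0  ''
  11  s[4:],s[0:]  1  'g'

n(n+1)/2 = 12·13/2 = 78
Σ LCP = 0 + 0 + 0 + 1 + 0 + 1 + 0 + 1 + 0 + 1 + 0 + 1 = 5
distinct = 78 − 5 = 73

73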